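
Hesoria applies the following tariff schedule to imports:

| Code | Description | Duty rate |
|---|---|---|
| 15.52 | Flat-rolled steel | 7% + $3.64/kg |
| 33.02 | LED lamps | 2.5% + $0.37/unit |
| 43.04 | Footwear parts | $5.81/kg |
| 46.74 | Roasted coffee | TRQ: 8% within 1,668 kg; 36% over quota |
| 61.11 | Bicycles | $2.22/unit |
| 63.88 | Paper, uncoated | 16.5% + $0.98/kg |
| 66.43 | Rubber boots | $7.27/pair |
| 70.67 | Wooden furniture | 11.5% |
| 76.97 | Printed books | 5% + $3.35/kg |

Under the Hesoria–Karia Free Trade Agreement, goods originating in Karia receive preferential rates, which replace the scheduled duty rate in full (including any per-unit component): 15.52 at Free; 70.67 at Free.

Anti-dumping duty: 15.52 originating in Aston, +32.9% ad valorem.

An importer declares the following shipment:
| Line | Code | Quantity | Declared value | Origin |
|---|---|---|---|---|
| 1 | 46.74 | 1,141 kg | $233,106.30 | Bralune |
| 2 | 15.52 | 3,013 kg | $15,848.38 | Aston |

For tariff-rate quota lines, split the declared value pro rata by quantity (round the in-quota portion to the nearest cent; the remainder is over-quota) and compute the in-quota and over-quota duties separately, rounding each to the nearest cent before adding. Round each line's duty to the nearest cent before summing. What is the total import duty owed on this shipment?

$35,939.32

Line 1 (46.74, Bralune, 1,141 kg, $233,106.30):
Code 46.74 is under a tariff-rate quota (threshold 1,668 kg). Quantity 1,141 kg is within the quota, so the in-quota rate 8% applies to the full value.
Duty = $233,106.30 × 8% = $18,648.50.
Line 2 (15.52, Aston, 3,013 kg, $15,848.38):
Base rate for 15.52 is 7% + $3.64/kg.
15.52 has an FTA preferential rate, but origin Aston is not Karia; base rate stands.
Additional duty on 15.52 from Aston: +32.9%. Applied ad valorem rate: 7% + 32.9% = 39.9%.
Duty = $15,848.38 × 39.9% + 3,013 × $3.64 = $17,290.82.
Total = $18,648.50 + $17,290.82 = $35,939.32.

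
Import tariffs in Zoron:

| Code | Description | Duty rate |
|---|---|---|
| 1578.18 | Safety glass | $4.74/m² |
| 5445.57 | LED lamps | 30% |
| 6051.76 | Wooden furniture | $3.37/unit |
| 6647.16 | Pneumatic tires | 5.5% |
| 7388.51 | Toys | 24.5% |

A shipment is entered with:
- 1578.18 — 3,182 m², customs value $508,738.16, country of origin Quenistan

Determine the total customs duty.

$15,082.68

Line 1 (1578.18, Quenistan, 3,182 m², $508,738.16):
Base rate for 1578.18 is $4.74/m².
Duty = 3,182 × $4.74 = $15,082.68.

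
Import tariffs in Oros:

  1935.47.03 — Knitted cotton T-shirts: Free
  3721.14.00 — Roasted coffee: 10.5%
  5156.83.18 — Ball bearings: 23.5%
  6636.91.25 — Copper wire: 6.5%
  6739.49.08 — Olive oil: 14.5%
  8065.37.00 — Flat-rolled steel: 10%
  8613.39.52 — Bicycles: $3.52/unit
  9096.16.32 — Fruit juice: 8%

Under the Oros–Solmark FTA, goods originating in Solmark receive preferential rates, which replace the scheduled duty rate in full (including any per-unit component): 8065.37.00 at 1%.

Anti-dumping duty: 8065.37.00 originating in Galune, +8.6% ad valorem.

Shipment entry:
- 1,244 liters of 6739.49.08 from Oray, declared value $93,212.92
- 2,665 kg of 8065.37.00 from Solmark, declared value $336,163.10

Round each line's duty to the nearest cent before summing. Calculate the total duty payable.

$16,877.50

Line 1 (6739.49.08, Oray, 1,244 liters, $93,212.92):
Base rate for 6739.49.08 is 14.5%.
Duty = $93,212.92 × 14.5% = $13,515.87.
Line 2 (8065.37.00, Solmark, 2,665 kg, $336,163.10):
Base rate for 8065.37.00 is 10%.
Origin Solmark qualifies under the Oros–Solmark agreement and 8065.37.00 is covered: preferential rate 1% applies instead.
The additional-duty order on 8065.37.00 targets Galune, not Solmark; it does not apply.
Duty = $336,163.10 × 1% = $3,361.63.
Total = $13,515.87 + $3,361.63 = $16,877.50.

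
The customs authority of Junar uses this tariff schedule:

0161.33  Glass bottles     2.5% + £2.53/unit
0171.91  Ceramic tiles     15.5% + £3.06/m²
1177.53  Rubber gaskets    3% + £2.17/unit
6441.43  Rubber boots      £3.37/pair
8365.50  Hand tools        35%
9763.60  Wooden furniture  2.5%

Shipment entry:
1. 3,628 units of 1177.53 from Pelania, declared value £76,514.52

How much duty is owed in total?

Line 1 (1177.53, Pelania, 3,628 units, £76,514.52):
Base rate for 1177.53 is 3% + £2.17/unit.
Duty = £76,514.52 × 3% + 3,628 × £2.17 = £10,168.20.

£10,168.20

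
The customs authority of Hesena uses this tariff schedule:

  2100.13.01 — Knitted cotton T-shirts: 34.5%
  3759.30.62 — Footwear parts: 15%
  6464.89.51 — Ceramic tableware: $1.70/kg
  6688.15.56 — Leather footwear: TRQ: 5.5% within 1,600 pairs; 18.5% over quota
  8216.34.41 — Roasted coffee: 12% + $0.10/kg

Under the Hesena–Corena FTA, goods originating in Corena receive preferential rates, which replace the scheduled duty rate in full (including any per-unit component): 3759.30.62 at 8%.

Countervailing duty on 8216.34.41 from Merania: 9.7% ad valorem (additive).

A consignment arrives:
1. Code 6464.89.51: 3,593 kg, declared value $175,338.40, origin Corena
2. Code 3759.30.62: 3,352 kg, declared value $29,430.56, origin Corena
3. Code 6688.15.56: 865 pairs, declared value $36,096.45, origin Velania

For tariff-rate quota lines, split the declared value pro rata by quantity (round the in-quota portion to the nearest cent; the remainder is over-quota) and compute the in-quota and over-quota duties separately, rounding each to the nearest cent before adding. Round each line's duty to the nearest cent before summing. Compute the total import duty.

$10,447.84

Line 1 (6464.89.51, Corena, 3,593 kg, $175,338.40):
Base rate for 6464.89.51 is $1.70/kg.
Origin Corena is the FTA partner but 6464.89.51 is not on the preference list; base rate stands.
Duty = 3,593 × $1.70 = $6,108.10.
Line 2 (3759.30.62, Corena, 3,352 kg, $29,430.56):
Base rate for 3759.30.62 is 15%.
Origin Corena qualifies under the Hesena–Corena agreement and 3759.30.62 is covered: preferential rate 8% applies instead.
Duty = $29,430.56 × 8% = $2,354.44.
Line 3 (6688.15.56, Velania, 865 pairs, $36,096.45):
Code 6688.15.56 is under a tariff-rate quota (threshold 1,600 pairs). Quantity 865 pairs is within the quota, so the in-quota rate 5.5% applies to the full value.
Duty = $36,096.45 × 5.5% = $1,985.30.
Total = $6,108.10 + $2,354.44 + $1,985.30 = $10,447.84.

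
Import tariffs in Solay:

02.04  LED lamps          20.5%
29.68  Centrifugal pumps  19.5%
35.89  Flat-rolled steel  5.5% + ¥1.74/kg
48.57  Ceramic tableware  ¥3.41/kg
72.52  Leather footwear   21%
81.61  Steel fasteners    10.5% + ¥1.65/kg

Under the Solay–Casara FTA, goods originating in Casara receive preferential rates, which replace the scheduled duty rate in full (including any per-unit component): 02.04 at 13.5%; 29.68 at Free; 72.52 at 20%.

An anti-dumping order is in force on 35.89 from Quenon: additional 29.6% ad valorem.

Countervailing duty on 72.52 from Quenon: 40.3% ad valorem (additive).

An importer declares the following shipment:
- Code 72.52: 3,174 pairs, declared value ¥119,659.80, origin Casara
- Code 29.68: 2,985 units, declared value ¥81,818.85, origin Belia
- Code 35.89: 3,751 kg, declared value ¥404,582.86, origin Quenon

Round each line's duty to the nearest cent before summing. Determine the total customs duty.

Line 1 (72.52, Casara, 3,174 pairs, ¥119,659.80):
Base rate for 72.52 is 21%.
Origin Casara qualifies under the Solay–Casara agreement and 72.52 is covered: preferential rate 20% applies instead.
The additional-duty order on 72.52 targets Quenon, not Casara; it does not apply.
Duty = ¥119,659.80 × 20% = ¥23,931.96.
Line 2 (29.68, Belia, 2,985 units, ¥81,818.85):
Base rate for 29.68 is 19.5%.
29.68 has an FTA preferential rate, but origin Belia is not Casara; base rate stands.
Duty = ¥81,818.85 × 19.5% = ¥15,954.68.
Line 3 (35.89, Quenon, 3,751 kg, ¥404,582.86):
Base rate for 35.89 is 5.5% + ¥1.74/kg.
Additional duty on 35.89 from Quenon: +29.6%. Applied ad valorem rate: 5.5% + 29.6% = 35.1%.
Duty = ¥404,582.86 × 35.1% + 3,751 × ¥1.74 = ¥148,535.32.
Total = ¥23,931.96 + ¥15,954.68 + ¥148,535.32 = ¥188,421.96.

¥188,421.96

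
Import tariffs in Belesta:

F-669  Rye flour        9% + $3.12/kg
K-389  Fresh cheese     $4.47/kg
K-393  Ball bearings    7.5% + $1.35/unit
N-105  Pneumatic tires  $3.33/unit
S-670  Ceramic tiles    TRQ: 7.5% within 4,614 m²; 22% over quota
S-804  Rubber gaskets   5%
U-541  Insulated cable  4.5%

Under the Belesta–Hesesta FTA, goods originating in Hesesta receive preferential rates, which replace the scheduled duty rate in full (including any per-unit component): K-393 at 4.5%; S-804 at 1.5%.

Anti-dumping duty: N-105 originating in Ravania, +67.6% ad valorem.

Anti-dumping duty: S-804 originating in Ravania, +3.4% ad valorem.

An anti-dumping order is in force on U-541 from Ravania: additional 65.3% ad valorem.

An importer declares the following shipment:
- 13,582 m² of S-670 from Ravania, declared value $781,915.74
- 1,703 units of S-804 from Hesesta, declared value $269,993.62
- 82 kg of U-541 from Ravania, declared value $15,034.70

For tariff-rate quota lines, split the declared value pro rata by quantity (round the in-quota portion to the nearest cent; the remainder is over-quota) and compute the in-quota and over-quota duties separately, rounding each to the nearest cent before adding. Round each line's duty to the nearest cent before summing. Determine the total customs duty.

$148,049.53

Line 1 (S-670, Ravania, 13,582 m², $781,915.74):
Code S-670 is under a tariff-rate quota (threshold 4,614 m²). In-quota: 4,614 m² at 7.5%; over-quota: 8,968 m² at 22%.
Pro-rata value split: in-quota = $781,915.74 × 4,614/13,582 = $265,627.98; over-quota = $781,915.74 − $265,627.98 = $516,287.76.
In-quota duty = $265,627.98 × 7.5% = $19,922.10. Over-quota duty = $516,287.76 × 22% = $113,583.31.
Line duty = $19,922.10 + $113,583.31 = $133,505.41.
Line 2 (S-804, Hesesta, 1,703 units, $269,993.62):
Base rate for S-804 is 5%.
Origin Hesesta qualifies under the Belesta–Hesesta agreement and S-804 is covered: preferential rate 1.5% applies instead.
The additional-duty order on S-804 targets Ravania, not Hesesta; it does not apply.
Duty = $269,993.62 × 1.5% = $4,049.90.
Line 3 (U-541, Ravania, 82 kg, $15,034.70):
Base rate for U-541 is 4.5%.
Additional duty on U-541 from Ravania: +65.3%. Applied ad valorem rate: 4.5% + 65.3% = 69.8%.
Duty = $15,034.70 × 69.8% = $10,494.22.
Total = $133,505.41 + $4,049.90 + $10,494.22 = $148,049.53.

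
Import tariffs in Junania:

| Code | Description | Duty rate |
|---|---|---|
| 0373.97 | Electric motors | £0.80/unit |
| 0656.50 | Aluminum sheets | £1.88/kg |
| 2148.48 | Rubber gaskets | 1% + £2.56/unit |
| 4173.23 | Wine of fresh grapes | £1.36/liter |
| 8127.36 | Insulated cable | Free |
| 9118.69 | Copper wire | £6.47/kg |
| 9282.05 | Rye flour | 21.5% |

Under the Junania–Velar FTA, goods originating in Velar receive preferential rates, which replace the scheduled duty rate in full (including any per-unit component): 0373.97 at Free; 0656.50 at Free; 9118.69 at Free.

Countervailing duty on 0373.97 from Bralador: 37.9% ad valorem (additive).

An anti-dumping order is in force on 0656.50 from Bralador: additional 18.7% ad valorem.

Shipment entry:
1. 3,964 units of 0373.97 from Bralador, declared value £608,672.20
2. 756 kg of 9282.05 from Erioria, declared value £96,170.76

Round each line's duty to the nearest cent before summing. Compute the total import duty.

Line 1 (0373.97, Bralador, 3,964 units, £608,672.20):
Base rate for 0373.97 is £0.80/unit.
0373.97 has an FTA preferential rate, but origin Bralador is not Velar; base rate stands.
Additional duty on 0373.97 from Bralador: +37.9% ad valorem. Applied ad valorem rate = 37.9%.
Duty = £608,672.20 × 37.9% + 3,964 × £0.80 = £233,857.96.
Line 2 (9282.05, Erioria, 756 kg, £96,170.76):
Base rate for 9282.05 is 21.5%.
Duty = £96,170.76 × 21.5% = £20,676.71.
Total = £233,857.96 + £20,676.71 = £254,534.67.

£254,534.67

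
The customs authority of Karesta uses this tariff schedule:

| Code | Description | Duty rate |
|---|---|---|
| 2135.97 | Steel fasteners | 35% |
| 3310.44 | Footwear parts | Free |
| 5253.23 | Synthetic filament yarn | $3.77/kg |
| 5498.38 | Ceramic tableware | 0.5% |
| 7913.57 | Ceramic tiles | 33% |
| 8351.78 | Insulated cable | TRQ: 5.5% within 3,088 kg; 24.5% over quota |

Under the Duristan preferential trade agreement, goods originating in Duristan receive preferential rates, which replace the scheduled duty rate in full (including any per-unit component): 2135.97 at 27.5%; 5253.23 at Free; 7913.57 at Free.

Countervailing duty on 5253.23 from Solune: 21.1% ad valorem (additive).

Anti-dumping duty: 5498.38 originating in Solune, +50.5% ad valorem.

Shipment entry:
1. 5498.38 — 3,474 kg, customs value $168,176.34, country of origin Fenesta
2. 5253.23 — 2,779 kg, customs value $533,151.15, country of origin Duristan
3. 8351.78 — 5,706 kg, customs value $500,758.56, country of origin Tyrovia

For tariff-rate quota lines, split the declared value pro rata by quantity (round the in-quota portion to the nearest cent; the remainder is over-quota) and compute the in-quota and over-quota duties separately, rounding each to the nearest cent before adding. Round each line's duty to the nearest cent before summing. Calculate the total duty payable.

Line 1 (5498.38, Fenesta, 3,474 kg, $168,176.34):
Base rate for 5498.38 is 0.5%.
The additional-duty order on 5498.38 targets Solune, not Fenesta; it does not apply.
Duty = $168,176.34 × 0.5% = $840.88.
Line 2 (5253.23, Duristan, 2,779 kg, $533,151.15):
Base rate for 5253.23 is $3.77/kg.
Origin Duristan qualifies under the Karesta–Duristan agreement and 5253.23 is covered: preferential rate Free applies instead.
The additional-duty order on 5253.23 targets Solune, not Duristan; it does not apply.
Duty = $533,151.15 × 0% = $0.00.
Line 3 (8351.78, Tyrovia, 5,706 kg, $500,758.56):
Code 8351.78 is under a tariff-rate quota (threshold 3,088 kg). In-quota: 3,088 kg at 5.5%; over-quota: 2,618 kg at 24.5%.
Pro-rata value split: in-quota = $500,758.56 × 3,088/5,706 = $271,002.88; over-quota = $500,758.56 − $271,002.88 = $229,755.68.
In-quota duty = $271,002.88 × 5.5% = $14,905.16. Over-quota duty = $229,755.68 × 24.5% = $56,290.14.
Line duty = $14,905.16 + $56,290.14 = $71,195.30.
Total = $840.88 + $0.00 + $71,195.30 = $72,036.18.

$72,036.18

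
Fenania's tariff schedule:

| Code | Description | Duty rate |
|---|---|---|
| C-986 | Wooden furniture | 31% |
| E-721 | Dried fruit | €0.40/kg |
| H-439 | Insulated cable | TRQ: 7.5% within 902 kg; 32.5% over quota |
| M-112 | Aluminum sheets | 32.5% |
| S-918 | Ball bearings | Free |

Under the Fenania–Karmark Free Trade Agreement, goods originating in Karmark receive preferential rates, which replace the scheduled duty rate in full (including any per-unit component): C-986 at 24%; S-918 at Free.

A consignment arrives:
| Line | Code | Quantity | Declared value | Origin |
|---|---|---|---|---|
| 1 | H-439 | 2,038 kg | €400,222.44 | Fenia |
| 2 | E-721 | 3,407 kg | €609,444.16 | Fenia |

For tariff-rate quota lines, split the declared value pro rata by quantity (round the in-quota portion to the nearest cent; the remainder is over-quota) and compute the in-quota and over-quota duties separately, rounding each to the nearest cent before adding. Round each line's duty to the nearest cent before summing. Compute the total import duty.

Line 1 (H-439, Fenia, 2,038 kg, €400,222.44):
Code H-439 is under a tariff-rate quota (threshold 902 kg). In-quota: 902 kg at 7.5%; over-quota: 1,136 kg at 32.5%.
Pro-rata value split: in-quota = €400,222.44 × 902/2,038 = €177,134.76; over-quota = €400,222.44 − €177,134.76 = €223,087.68.
In-quota duty = €177,134.76 × 7.5% = €13,285.11. Over-quota duty = €223,087.68 × 32.5% = €72,503.50.
Line duty = €13,285.11 + €72,503.50 = €85,788.61.
Line 2 (E-721, Fenia, 3,407 kg, €609,444.16):
Base rate for E-721 is €0.40/kg.
Duty = 3,407 × €0.40 = €1,362.80.
Total = €85,788.61 + €1,362.80 = €87,151.41.

€87,151.41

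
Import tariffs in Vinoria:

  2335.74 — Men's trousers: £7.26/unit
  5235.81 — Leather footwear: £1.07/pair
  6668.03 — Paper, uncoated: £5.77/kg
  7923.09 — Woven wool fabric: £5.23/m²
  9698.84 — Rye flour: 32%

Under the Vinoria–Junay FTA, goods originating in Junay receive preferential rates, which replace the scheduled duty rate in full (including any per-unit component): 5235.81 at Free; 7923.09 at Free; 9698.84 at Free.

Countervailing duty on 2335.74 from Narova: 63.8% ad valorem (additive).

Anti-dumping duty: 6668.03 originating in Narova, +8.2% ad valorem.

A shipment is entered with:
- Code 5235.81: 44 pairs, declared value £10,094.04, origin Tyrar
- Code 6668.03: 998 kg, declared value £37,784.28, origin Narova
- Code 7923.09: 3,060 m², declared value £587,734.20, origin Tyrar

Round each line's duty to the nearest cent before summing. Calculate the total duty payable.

Line 1 (5235.81, Tyrar, 44 pairs, £10,094.04):
Base rate for 5235.81 is £1.07/pair.
5235.81 has an FTA preferential rate, but origin Tyrar is not Junay; base rate stands.
Duty = 44 × £1.07 = £47.08.
Line 2 (6668.03, Narova, 998 kg, £37,784.28):
Base rate for 6668.03 is £5.77/kg.
Additional duty on 6668.03 from Narova: +8.2% ad valorem. Applied ad valorem rate = 8.2%.
Duty = £37,784.28 × 8.2% + 998 × £5.77 = £8,856.77.
Line 3 (7923.09, Tyrar, 3,060 m², £587,734.20):
Base rate for 7923.09 is £5.23/m².
7923.09 has an FTA preferential rate, but origin Tyrar is not Junay; base rate stands.
Duty = 3,060 × £5.23 = £16,003.80.
Total = £47.08 + £8,856.77 + £16,003.80 = £24,907.65.

£24,907.65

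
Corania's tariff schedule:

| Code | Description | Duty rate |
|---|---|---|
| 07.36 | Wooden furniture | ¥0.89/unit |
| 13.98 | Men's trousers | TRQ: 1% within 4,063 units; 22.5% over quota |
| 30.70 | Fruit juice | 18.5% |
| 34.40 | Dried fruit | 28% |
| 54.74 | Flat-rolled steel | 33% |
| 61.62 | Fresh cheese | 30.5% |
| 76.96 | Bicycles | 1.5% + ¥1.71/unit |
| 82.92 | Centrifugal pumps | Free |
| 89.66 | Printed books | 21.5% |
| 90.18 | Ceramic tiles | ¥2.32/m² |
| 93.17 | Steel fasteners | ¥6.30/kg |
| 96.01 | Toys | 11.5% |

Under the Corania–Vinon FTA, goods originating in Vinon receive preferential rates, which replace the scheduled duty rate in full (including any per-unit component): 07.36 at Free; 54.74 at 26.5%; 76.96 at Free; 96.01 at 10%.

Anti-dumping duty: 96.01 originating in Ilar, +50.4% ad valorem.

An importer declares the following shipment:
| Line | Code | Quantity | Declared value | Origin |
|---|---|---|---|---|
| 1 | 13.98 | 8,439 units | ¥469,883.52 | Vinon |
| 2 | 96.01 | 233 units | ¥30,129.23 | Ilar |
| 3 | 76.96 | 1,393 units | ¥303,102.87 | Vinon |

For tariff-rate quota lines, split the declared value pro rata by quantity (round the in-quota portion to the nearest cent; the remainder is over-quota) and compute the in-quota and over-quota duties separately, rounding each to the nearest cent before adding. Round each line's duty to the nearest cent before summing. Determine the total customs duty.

Line 1 (13.98, Vinon, 8,439 units, ¥469,883.52):
Code 13.98 is under a tariff-rate quota (threshold 4,063 units). In-quota: 4,063 units at 1%; over-quota: 4,376 units at 22.5%.
Pro-rata value split: in-quota = ¥469,883.52 × 4,063/8,439 = ¥226,227.84; over-quota = ¥469,883.52 − ¥226,227.84 = ¥243,655.68.
In-quota duty = ¥226,227.84 × 1% = ¥2,262.28. Over-quota duty = ¥243,655.68 × 22.5% = ¥54,822.53.
Line duty = ¥2,262.28 + ¥54,822.53 = ¥57,084.81.
Line 2 (96.01, Ilar, 233 units, ¥30,129.23):
Base rate for 96.01 is 11.5%.
96.01 has an FTA preferential rate, but origin Ilar is not Vinon; base rate stands.
Additional duty on 96.01 from Ilar: +50.4%. Applied ad valorem rate: 11.5% + 50.4% = 61.9%.
Duty = ¥30,129.23 × 61.9% = ¥18,649.99.
Line 3 (76.96, Vinon, 1,393 units, ¥303,102.87):
Base rate for 76.96 is 1.5% + ¥1.71/unit.
Origin Vinon qualifies under the Corania–Vinon agreement and 76.96 is covered: preferential rate Free applies instead.
Duty = ¥303,102.87 × 0% = ¥0.00.
Total = ¥57,084.81 + ¥18,649.99 + ¥0.00 = ¥75,734.80.

¥75,734.80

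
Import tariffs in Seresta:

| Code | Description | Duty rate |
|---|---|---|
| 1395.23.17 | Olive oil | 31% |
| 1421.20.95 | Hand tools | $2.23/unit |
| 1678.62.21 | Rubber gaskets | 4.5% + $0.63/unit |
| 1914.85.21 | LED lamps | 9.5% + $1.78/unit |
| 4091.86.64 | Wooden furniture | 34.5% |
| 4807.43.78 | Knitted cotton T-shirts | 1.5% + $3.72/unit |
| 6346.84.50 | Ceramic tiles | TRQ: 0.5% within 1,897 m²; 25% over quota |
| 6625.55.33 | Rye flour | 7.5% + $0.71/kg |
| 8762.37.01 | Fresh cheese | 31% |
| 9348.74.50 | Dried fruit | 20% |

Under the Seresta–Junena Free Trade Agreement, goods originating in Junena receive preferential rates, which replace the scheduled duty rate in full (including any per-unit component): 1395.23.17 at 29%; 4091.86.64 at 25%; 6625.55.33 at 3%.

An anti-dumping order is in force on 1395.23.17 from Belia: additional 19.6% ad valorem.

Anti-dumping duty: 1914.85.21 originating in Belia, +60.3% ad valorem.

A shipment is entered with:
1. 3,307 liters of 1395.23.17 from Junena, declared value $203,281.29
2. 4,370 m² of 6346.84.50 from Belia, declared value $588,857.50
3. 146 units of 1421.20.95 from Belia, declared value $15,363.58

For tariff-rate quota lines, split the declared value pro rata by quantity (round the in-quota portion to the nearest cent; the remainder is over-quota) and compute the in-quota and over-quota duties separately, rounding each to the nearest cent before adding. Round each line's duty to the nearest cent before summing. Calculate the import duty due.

$143,864.44

Line 1 (1395.23.17, Junena, 3,307 liters, $203,281.29):
Base rate for 1395.23.17 is 31%.
Origin Junena qualifies under the Seresta–Junena agreement and 1395.23.17 is covered: preferential rate 29% applies instead.
The additional-duty order on 1395.23.17 targets Belia, not Junena; it does not apply.
Duty = $203,281.29 × 29% = $58,951.57.
Line 2 (6346.84.50, Belia, 4,370 m², $588,857.50):
Code 6346.84.50 is under a tariff-rate quota (threshold 1,897 m²). In-quota: 1,897 m² at 0.5%; over-quota: 2,473 m² at 25%.
Pro-rata value split: in-quota = $588,857.50 × 1,897/4,370 = $255,620.75; over-quota = $588,857.50 − $255,620.75 = $333,236.75.
In-quota duty = $255,620.75 × 0.5% = $1,278.10. Over-quota duty = $333,236.75 × 25% = $83,309.19.
Line duty = $1,278.10 + $83,309.19 = $84,587.29.
Line 3 (1421.20.95, Belia, 146 units, $15,363.58):
Base rate for 1421.20.95 is $2.23/unit.
Duty = 146 × $2.23 = $325.58.
Total = $58,951.57 + $84,587.29 + $325.58 = $143,864.44.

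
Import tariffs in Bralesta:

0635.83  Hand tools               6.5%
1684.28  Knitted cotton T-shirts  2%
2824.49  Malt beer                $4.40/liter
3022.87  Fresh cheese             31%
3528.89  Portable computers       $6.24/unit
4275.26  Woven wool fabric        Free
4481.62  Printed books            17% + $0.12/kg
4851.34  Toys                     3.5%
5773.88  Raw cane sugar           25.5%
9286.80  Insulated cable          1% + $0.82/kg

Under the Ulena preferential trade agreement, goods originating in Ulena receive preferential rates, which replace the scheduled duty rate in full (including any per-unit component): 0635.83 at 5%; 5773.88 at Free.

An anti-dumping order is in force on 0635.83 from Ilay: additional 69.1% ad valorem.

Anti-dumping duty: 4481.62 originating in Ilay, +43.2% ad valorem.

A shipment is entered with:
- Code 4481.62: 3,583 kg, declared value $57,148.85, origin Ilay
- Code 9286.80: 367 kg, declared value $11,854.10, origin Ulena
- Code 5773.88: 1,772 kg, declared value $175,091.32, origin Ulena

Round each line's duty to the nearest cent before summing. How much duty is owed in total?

$35,253.05

Line 1 (4481.62, Ilay, 3,583 kg, $57,148.85):
Base rate for 4481.62 is 17% + $0.12/kg.
Additional duty on 4481.62 from Ilay: +43.2%. Applied ad valorem rate: 17% + 43.2% = 60.2%.
Duty = $57,148.85 × 60.2% + 3,583 × $0.12 = $34,833.57.
Line 2 (9286.80, Ulena, 367 kg, $11,854.10):
Base rate for 9286.80 is 1% + $0.82/kg.
Origin Ulena is the FTA partner but 9286.80 is not on the preference list; base rate stands.
Duty = $11,854.10 × 1% + 367 × $0.82 = $419.48.
Line 3 (5773.88, Ulena, 1,772 kg, $175,091.32):
Base rate for 5773.88 is 25.5%.
Origin Ulena qualifies under the Bralesta–Ulena agreement and 5773.88 is covered: preferential rate Free applies instead.
Duty = $175,091.32 × 0% = $0.00.
Total = $34,833.57 + $419.48 + $0.00 = $35,253.05.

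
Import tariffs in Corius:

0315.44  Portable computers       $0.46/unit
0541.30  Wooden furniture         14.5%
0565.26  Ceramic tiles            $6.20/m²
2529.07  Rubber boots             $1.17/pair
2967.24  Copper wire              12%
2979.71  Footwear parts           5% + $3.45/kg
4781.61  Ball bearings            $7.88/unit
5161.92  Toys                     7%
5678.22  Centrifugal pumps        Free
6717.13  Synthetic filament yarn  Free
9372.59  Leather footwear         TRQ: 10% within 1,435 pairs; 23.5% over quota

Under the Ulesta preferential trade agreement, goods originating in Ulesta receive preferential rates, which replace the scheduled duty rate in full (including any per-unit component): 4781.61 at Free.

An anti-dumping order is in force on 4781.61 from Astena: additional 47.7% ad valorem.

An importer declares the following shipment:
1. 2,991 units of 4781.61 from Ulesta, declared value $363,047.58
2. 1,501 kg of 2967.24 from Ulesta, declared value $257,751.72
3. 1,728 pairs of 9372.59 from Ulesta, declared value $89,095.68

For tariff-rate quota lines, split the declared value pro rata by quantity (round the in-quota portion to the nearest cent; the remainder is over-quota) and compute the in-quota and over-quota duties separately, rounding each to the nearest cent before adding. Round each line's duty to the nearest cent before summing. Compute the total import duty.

Line 1 (4781.61, Ulesta, 2,991 units, $363,047.58):
Base rate for 4781.61 is $7.88/unit.
Origin Ulesta qualifies under the Corius–Ulesta agreement and 4781.61 is covered: preferential rate Free applies instead.
The additional-duty order on 4781.61 targets Astena, not Ulesta; it does not apply.
Duty = $363,047.58 × 0% = $0.00.
Line 2 (2967.24, Ulesta, 1,501 kg, $257,751.72):
Base rate for 2967.24 is 12%.
Origin Ulesta is the FTA partner but 2967.24 is not on the preference list; base rate stands.
Duty = $257,751.72 × 12% = $30,930.21.
Line 3 (9372.59, Ulesta, 1,728 pairs, $89,095.68):
Code 9372.59 is under a tariff-rate quota (threshold 1,435 pairs). In-quota: 1,435 pairs at 10%; over-quota: 293 pairs at 23.5%.
Pro-rata value split: in-quota = $89,095.68 × 1,435/1,728 = $73,988.60; over-quota = $89,095.68 − $73,988.60 = $15,107.08.
In-quota duty = $73,988.60 × 10% = $7,398.86. Over-quota duty = $15,107.08 × 23.5% = $3,550.16.
Line duty = $7,398.86 + $3,550.16 = $10,949.02.
Total = $0.00 + $30,930.21 + $10,949.02 = $41,879.23.

$41,879.23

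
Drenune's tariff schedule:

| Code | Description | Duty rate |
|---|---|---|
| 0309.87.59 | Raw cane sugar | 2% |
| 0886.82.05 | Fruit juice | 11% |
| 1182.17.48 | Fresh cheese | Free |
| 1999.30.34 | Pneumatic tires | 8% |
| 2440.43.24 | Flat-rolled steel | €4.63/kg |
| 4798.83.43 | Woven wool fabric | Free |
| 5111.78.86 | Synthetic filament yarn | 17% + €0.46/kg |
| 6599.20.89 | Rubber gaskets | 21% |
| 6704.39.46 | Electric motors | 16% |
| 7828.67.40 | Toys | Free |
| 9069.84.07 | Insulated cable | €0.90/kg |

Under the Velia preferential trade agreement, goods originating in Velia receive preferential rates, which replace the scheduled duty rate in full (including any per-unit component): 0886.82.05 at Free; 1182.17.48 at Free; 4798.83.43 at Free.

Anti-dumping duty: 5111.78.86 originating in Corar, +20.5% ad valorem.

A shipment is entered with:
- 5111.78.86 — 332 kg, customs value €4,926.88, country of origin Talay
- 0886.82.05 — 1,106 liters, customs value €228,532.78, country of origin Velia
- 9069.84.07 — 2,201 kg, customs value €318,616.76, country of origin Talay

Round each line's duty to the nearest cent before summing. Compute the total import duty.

€2,971.19

Line 1 (5111.78.86, Talay, 332 kg, €4,926.88):
Base rate for 5111.78.86 is 17% + €0.46/kg.
The additional-duty order on 5111.78.86 targets Corar, not Talay; it does not apply.
Duty = €4,926.88 × 17% + 332 × €0.46 = €990.29.
Line 2 (0886.82.05, Velia, 1,106 liters, €228,532.78):
Base rate for 0886.82.05 is 11%.
Origin Velia qualifies under the Drenune–Velia agreement and 0886.82.05 is covered: preferential rate Free applies instead.
Duty = €228,532.78 × 0% = €0.00.
Line 3 (9069.84.07, Talay, 2,201 kg, €318,616.76):
Base rate for 9069.84.07 is €0.90/kg.
Duty = 2,201 × €0.90 = €1,980.90.
Total = €990.29 + €0.00 + €1,980.90 = €2,971.19.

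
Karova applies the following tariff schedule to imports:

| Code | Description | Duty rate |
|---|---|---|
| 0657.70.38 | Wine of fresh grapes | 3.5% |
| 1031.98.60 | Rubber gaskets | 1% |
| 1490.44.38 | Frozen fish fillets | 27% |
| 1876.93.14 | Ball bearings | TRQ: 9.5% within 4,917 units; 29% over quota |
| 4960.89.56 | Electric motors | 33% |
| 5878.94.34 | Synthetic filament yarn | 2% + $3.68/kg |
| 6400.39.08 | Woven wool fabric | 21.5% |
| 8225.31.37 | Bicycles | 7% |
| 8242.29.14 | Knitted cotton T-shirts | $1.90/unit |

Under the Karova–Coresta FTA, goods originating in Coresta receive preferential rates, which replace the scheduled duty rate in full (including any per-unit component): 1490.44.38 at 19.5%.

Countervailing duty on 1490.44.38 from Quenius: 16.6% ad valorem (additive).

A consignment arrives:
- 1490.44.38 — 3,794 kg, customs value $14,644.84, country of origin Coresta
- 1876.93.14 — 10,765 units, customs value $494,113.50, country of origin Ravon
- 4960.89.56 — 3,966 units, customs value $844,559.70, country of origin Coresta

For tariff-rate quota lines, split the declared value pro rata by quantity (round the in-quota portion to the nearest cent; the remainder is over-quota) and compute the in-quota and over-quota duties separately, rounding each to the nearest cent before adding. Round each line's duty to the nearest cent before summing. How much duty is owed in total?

Line 1 (1490.44.38, Coresta, 3,794 kg, $14,644.84):
Base rate for 1490.44.38 is 27%.
Origin Coresta qualifies under the Karova–Coresta agreement and 1490.44.38 is covered: preferential rate 19.5% applies instead.
The additional-duty order on 1490.44.38 targets Quenius, not Coresta; it does not apply.
Duty = $14,644.84 × 19.5% = $2,855.74.
Line 2 (1876.93.14, Ravon, 10,765 units, $494,113.50):
Code 1876.93.14 is under a tariff-rate quota (threshold 4,917 units). In-quota: 4,917 units at 9.5%; over-quota: 5,848 units at 29%.
Pro-rata value split: in-quota = $494,113.50 × 4,917/10,765 = $225,690.30; over-quota = $494,113.50 − $225,690.30 = $268,423.20.
In-quota duty = $225,690.30 × 9.5% = $21,440.58. Over-quota duty = $268,423.20 × 29% = $77,842.73.
Line duty = $21,440.58 + $77,842.73 = $99,283.31.
Line 3 (4960.89.56, Coresta, 3,966 units, $844,559.70):
Base rate for 4960.89.56 is 33%.
Origin Coresta is the FTA partner but 4960.89.56 is not on the preference list; base rate stands.
Duty = $844,559.70 × 33% = $278,704.70.
Total = $2,855.74 + $99,283.31 + $278,704.70 = $380,843.75.

$380,843.75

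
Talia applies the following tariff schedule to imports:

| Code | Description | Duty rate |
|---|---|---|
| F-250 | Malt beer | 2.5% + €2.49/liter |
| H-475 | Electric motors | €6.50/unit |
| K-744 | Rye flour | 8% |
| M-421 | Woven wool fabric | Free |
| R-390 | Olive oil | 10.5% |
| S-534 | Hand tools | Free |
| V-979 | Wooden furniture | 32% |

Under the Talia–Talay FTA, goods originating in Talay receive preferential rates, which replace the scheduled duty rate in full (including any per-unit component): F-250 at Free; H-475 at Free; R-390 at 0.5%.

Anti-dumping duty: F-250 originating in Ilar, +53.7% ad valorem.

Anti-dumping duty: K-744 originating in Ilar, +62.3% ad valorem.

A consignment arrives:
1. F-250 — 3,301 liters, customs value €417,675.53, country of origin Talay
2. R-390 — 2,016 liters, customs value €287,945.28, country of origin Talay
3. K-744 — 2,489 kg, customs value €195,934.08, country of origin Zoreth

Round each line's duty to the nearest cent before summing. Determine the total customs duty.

Line 1 (F-250, Talay, 3,301 liters, €417,675.53):
Base rate for F-250 is 2.5% + €2.49/liter.
Origin Talay qualifies under the Talia–Talay agreement and F-250 is covered: preferential rate Free applies instead.
The additional-duty order on F-250 targets Ilar, not Talay; it does not apply.
Duty = €417,675.53 × 0% = €0.00.
Line 2 (R-390, Talay, 2,016 liters, €287,945.28):
Base rate for R-390 is 10.5%.
Origin Talay qualifies under the Talia–Talay agreement and R-390 is covered: preferential rate 0.5% applies instead.
Duty = €287,945.28 × 0.5% = €1,439.73.
Line 3 (K-744, Zoreth, 2,489 kg, €195,934.08):
Base rate for K-744 is 8%.
The additional-duty order on K-744 targets Ilar, not Zoreth; it does not apply.
Duty = €195,934.08 × 8% = €15,674.73.
Total = €0.00 + €1,439.73 + €15,674.73 = €17,114.46.

€17,114.46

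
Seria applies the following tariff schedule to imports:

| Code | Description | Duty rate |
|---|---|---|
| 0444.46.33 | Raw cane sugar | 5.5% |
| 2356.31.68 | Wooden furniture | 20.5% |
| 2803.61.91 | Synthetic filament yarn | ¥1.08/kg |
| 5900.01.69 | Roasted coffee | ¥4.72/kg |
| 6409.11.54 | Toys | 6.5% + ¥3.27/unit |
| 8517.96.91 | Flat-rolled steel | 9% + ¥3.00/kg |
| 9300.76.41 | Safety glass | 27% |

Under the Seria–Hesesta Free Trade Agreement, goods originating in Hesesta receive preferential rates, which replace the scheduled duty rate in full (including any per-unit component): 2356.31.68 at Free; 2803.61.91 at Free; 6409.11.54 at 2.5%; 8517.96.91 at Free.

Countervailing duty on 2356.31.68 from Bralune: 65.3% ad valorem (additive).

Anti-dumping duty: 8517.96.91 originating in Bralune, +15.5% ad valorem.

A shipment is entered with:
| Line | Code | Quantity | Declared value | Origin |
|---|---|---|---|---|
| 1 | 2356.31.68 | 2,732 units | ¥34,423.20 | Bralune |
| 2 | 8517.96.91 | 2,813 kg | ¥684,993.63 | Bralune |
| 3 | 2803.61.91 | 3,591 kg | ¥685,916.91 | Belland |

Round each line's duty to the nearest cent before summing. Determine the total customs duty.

Line 1 (2356.31.68, Bralune, 2,732 units, ¥34,423.20):
Base rate for 2356.31.68 is 20.5%.
2356.31.68 has an FTA preferential rate, but origin Bralune is not Hesesta; base rate stands.
Additional duty on 2356.31.68 from Bralune: +65.3%. Applied ad valorem rate: 20.5% + 65.3% = 85.8%.
Duty = ¥34,423.20 × 85.8% = ¥29,535.11.
Line 2 (8517.96.91, Bralune, 2,813 kg, ¥684,993.63):
Base rate for 8517.96.91 is 9% + ¥3.00/kg.
8517.96.91 has an FTA preferential rate, but origin Bralune is not Hesesta; base rate stands.
Additional duty on 8517.96.91 from Bralune: +15.5%. Applied ad valorem rate: 9% + 15.5% = 24.5%.
Duty = ¥684,993.63 × 24.5% + 2,813 × ¥3.00 = ¥176,262.44.
Line 3 (2803.61.91, Belland, 3,591 kg, ¥685,916.91):
Base rate for 2803.61.91 is ¥1.08/kg.
2803.61.91 has an FTA preferential rate, but origin Belland is not Hesesta; base rate stands.
Duty = 3,591 × ¥1.08 = ¥3,878.28.
Total = ¥29,535.11 + ¥176,262.44 + ¥3,878.28 = ¥209,675.83.

¥209,675.83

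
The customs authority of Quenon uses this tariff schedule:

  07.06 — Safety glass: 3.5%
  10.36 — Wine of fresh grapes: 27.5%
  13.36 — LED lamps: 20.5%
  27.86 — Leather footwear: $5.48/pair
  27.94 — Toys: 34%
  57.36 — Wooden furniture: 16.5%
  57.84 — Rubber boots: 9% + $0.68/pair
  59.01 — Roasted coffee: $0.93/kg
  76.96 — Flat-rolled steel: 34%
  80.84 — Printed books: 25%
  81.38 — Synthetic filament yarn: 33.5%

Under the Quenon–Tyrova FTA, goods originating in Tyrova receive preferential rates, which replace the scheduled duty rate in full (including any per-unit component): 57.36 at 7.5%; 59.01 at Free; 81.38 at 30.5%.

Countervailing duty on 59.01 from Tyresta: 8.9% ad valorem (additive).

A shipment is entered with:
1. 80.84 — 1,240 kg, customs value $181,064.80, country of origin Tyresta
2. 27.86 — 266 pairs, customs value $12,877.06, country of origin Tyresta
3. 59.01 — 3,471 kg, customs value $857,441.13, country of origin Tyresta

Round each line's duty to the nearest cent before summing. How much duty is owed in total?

$126,264.17

Line 1 (80.84, Tyresta, 1,240 kg, $181,064.80):
Base rate for 80.84 is 25%.
Duty = $181,064.80 × 25% = $45,266.20.
Line 2 (27.86, Tyresta, 266 pairs, $12,877.06):
Base rate for 27.86 is $5.48/pair.
Duty = 266 × $5.48 = $1,457.68.
Line 3 (59.01, Tyresta, 3,471 kg, $857,441.13):
Base rate for 59.01 is $0.93/kg.
59.01 has an FTA preferential rate, but origin Tyresta is not Tyrova; base rate stands.
Additional duty on 59.01 from Tyresta: +8.9% ad valorem. Applied ad valorem rate = 8.9%.
Duty = $857,441.13 × 8.9% + 3,471 × $0.93 = $79,540.29.
Total = $45,266.20 + $1,457.68 + $79,540.29 = $126,264.17.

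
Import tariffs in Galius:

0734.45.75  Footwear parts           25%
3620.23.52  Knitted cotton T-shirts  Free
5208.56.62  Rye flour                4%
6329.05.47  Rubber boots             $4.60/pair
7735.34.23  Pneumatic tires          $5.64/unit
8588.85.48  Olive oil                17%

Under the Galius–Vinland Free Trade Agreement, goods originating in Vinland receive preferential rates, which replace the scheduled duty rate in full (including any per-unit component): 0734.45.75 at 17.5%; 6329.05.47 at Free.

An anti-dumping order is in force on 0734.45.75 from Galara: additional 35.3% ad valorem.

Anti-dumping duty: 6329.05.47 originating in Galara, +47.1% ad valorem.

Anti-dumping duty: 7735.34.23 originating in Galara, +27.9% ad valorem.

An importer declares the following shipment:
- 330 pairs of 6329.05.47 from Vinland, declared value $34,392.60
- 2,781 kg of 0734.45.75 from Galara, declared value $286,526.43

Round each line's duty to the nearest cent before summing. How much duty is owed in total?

Line 1 (6329.05.47, Vinland, 330 pairs, $34,392.60):
Base rate for 6329.05.47 is $4.60/pair.
Origin Vinland qualifies under the Galius–Vinland agreement and 6329.05.47 is covered: preferential rate Free applies instead.
The additional-duty order on 6329.05.47 targets Galara, not Vinland; it does not apply.
Duty = $34,392.60 × 0% = $0.00.
Line 2 (0734.45.75, Galara, 2,781 kg, $286,526.43):
Base rate for 0734.45.75 is 25%.
0734.45.75 has an FTA preferential rate, but origin Galara is not Vinland; base rate stands.
Additional duty on 0734.45.75 from Galara: +35.3%. Applied ad valorem rate: 25% + 35.3% = 60.3%.
Duty = $286,526.43 × 60.3% = $172,775.44.
Total = $0.00 + $172,775.44 = $172,775.44.

$172,775.44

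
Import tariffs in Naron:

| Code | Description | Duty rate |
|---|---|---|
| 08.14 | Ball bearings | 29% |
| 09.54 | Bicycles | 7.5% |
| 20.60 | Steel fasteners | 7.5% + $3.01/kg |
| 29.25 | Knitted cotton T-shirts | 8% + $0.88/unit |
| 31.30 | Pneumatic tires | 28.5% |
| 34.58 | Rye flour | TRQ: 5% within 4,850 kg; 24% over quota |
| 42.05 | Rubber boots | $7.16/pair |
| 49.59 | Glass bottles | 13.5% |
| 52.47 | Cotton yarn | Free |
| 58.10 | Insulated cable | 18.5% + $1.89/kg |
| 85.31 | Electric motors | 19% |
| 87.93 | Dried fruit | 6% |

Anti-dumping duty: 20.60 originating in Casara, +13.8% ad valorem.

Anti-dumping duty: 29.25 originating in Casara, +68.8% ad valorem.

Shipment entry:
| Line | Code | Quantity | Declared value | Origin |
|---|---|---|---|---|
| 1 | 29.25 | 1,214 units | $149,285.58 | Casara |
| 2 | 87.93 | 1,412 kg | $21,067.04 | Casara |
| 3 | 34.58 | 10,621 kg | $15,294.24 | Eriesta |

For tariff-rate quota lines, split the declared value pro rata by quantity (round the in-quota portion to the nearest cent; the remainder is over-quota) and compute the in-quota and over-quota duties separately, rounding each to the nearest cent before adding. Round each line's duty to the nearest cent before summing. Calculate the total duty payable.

Line 1 (29.25, Casara, 1,214 units, $149,285.58):
Base rate for 29.25 is 8% + $0.88/unit.
Additional duty on 29.25 from Casara: +68.8%. Applied ad valorem rate: 8% + 68.8% = 76.8%.
Duty = $149,285.58 × 76.8% + 1,214 × $0.88 = $115,719.65.
Line 2 (87.93, Casara, 1,412 kg, $21,067.04):
Base rate for 87.93 is 6%.
Duty = $21,067.04 × 6% = $1,264.02.
Line 3 (34.58, Eriesta, 10,621 kg, $15,294.24):
Code 34.58 is under a tariff-rate quota (threshold 4,850 kg). In-quota: 4,850 kg at 5%; over-quota: 5,771 kg at 24%.
Pro-rata value split: in-quota = $15,294.24 × 4,850/10,621 = $6,984.00; over-quota = $15,294.24 − $6,984.00 = $8,310.24.
In-quota duty = $6,984.00 × 5% = $349.20. Over-quota duty = $8,310.24 × 24% = $1,994.46.
Line duty = $349.20 + $1,994.46 = $2,343.66.
Total = $115,719.65 + $1,264.02 + $2,343.66 = $119,327.33.

$119,327.33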